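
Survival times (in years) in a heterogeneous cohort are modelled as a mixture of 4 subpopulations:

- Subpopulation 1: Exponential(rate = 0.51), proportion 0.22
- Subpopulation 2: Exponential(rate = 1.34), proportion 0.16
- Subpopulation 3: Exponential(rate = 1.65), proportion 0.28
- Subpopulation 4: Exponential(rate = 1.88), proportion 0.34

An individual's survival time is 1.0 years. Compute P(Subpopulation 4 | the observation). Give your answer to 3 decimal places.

0.315

Posterior ∝ prior × likelihood, so P(k | x) ∝ w_k f_k(x); normalise over all components.
Evaluate each component's likelihood at the observed value:
  f_1 = 0.306253
  f_2 = 0.350873
  f_3 = 0.316882
  f_4 = 0.286869
Unnormalised posteriors:
  w_1·f_1 = 0.22 × 0.306253 = 0.0673756
  w_2·f_2 = 0.16 × 0.350873 = 0.0561397
  w_3·f_3 = 0.28 × 0.316882 = 0.0887271
  w_4·f_4 = 0.34 × 0.286869 = 0.0975356
Marginal: 0.0673756 + 0.0561397 + 0.0887271 + 0.0975356 = 0.309778
P(Subpopulation 4 | the observation) = 0.0975356 / 0.309778 ≈ 0.315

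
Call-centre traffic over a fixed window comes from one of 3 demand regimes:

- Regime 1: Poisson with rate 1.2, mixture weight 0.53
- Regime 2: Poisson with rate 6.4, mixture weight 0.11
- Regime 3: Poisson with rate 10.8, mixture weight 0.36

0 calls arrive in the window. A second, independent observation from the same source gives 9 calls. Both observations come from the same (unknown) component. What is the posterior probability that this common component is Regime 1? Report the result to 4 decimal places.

P(component k | x) = π_k·f_k(x) / marginal(x), where marginal(x) = Σ_j π_j·f_j(x).
Since both observations come from the same component, the likelihood for component k is f_k(x₁)·f_k(x₂).
  p_1 = [0.301194] × [4.28267e-06] = 1.28992e-06
  p_2 = [0.00166156] × [0.0824844] = 0.000137053
  p_3 = [2.03995e-05] × [0.112375] = 2.2924e-06
Weight by the priors:
  π_1·p_1 = 0.53 × 1.28992e-06 = 6.83655e-07
  π_2·p_2 = 0.11 × 0.000137053 = 1.50758e-05
  π_3·p_3 = 0.36 × 2.2924e-06 = 8.25263e-07
Denominator: 6.83655e-07 + 1.50758e-05 + 8.25263e-07 = 1.65847e-05
Responsibility of Regime 1: 6.83655e-07 / 1.65847e-05 ≈ 0.0412

0.0412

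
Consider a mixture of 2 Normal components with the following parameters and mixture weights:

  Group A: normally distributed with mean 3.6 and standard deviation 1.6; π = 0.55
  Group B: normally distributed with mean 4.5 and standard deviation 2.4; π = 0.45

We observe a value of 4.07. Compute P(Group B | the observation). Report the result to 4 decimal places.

0.3592

Posterior ∝ prior × likelihood, so P(k | x) ∝ w_k f_k(x); normalise over all components.
Component likelihoods at x = 4.07:
  f_A = (1/(1.6·√(2π)))·exp(−(4.07−3.6)²/(2·1.6²)) = 0.249339·exp(-0.04314) = 0.23881
  f_B = (1/(2.4·√(2π)))·exp(−(4.07−4.5)²/(2·2.4²)) = 0.166226·exp(-0.01605) = 0.163579
Unnormalised posteriors:
  w_A·f_A = 0.55 × 0.23881 = 0.131346
  w_B·f_B = 0.45 × 0.163579 = 0.0736107
Evidence: 0.131346 + 0.0736107 = 0.204956
Responsibility of Group B: 0.0736107 / 0.204956 ≈ 0.3592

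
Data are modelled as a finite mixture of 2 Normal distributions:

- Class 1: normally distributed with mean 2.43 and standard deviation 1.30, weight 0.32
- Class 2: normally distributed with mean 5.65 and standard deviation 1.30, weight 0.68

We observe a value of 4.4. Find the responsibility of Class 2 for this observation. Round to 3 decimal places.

0.808

P(component k | x) = P(Z=k)·f_k(x) / marginal(x), where marginal(x) = Σ_j P(Z=j)·f_j(x).
Component likelihoods at x = 4.4:
  L_1 = (1/(1.30·√(2π)))·exp(−(4.4−2.43)²/(2·1.30²)) = 0.306879·exp(-1.14820) = 0.0973446
  L_2 = (1/(1.30·√(2π)))·exp(−(4.4−5.65)²/(2·1.30²)) = 0.306879·exp(-0.46228) = 0.193287
Weight by the priors:
  P(Z=1)·L_1 = 0.32 × 0.0973446 = 0.0311503
  P(Z=2)·L_2 = 0.68 × 0.193287 = 0.131435
Denominator: 0.0311503 + 0.131435 = 0.162585
P(Class 2 | x) = 0.131435 / 0.162585 ≈ 0.808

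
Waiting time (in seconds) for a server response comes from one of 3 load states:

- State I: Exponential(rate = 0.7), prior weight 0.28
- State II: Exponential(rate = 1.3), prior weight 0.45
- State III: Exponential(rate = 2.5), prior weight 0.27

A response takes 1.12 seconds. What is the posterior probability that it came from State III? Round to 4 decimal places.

The responsibility of component k is P(Z=k) f_k(x) divided by Σ_j P(Z=j) f_j(x).
Exponential densities:
  f_I = 0.7·e^(−0.7·1.12) = 0.7·e^(−0.7840) = 0.319603
  f_II = 1.3·e^(−1.3·1.12) = 1.3·e^(−1.4560) = 0.303117
  f_III = 2.5·e^(−2.5·1.12) = 2.5·e^(−2.8000) = 0.152025
Prior × likelihood for each component:
  P(Z=I)·f_I = 0.28 × 0.319603 = 0.0894889
  P(Z=II)·f_II = 0.45 × 0.303117 = 0.136403
  P(Z=III)·f_III = 0.27 × 0.152025 = 0.0410468
Marginal: 0.0894889 + 0.136403 + 0.0410468 = 0.266938
P(State III | data) = 0.0410468 / 0.266938 ≈ 0.1538

0.1538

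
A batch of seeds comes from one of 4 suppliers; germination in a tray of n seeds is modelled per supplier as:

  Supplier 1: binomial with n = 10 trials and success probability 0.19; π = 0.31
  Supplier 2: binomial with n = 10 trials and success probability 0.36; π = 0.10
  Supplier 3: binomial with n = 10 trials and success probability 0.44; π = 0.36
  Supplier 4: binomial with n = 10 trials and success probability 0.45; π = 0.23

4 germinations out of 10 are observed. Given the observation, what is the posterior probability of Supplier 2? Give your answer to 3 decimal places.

0.127

The responsibility of component k is π_k f_k(x) divided by Σ_j π_j f_j(x).
Evaluate each component's likelihood at the observed value:
  L_1 = C(10,4)·0.19^4·0.81^6 = 210·0.00130321·0.28243 = 0.0772936
  L_2 = C(10,4)·0.36^4·0.64^6 = 210·0.0167962·0.0687195 = 0.242387
  L_3 = C(10,4)·0.44^4·0.56^6 = 210·0.037481·0.030841 = 0.242749
  L_4 = C(10,4)·0.45^4·0.55^6 = 210·0.0410063·0.0276806 = 0.238367
Multiply by the mixture weights:
  π_1·L_1 = 0.31 × 0.0772936 = 0.023961
  π_2·L_2 = 0.10 × 0.242387 = 0.0242387
  π_3·L_3 = 0.36 × 0.242749 = 0.0873898
  π_4·L_4 = 0.23 × 0.238367 = 0.0548243
Denominator: 0.023961 + 0.0242387 + 0.0873898 + 0.0548243 = 0.190414
P(Supplier 2 | data) ≈ 0.127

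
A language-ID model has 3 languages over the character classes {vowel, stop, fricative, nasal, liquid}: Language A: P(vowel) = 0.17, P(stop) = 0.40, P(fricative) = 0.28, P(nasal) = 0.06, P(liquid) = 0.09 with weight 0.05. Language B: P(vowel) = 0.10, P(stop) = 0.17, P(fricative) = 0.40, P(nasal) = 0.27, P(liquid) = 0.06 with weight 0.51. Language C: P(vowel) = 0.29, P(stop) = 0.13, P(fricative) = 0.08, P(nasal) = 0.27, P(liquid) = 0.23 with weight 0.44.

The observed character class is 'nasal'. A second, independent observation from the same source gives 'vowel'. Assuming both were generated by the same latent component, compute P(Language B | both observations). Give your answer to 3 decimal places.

The responsibility of component k is P(Z=k) f_k(x) divided by Σ_j P(Z=j) f_j(x).
Since both observations come from the same component, the likelihood for component k is f_k(x₁)·f_k(x₂).
  L_A = [P(nasal | comp) = 0.06] × [0.17] = 0.0102
  L_B = [P(nasal | comp) = 0.27] × [0.1] = 0.027
  L_C = [P(nasal | comp) = 0.27] × [0.29] = 0.0783
Prior × likelihood for each component:
  P(Z=A)·L_A = 0.05 × 0.0102 = 0.00051
  P(Z=B)·L_B = 0.51 × 0.027 = 0.01377
  P(Z=C)·L_C = 0.44 × 0.0783 = 0.034452
Evidence: 0.00051 + 0.01377 + 0.034452 = 0.048732
P(Language B | data) ≈ 0.283

0.283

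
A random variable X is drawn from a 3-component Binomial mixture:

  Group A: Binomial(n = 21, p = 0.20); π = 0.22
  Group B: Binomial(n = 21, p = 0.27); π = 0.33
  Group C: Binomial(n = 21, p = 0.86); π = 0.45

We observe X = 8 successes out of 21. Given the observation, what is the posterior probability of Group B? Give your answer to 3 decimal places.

0.834

Apply Bayes' rule: the posterior for each component is proportional to its prior times its likelihood at x.
Binomial probabilities:
  p_A = C(21,8)·0.20^8·0.80^13 = 203490·2.56e-06·0.0549756 = 0.0286387
  p_B = C(21,8)·0.27^8·0.73^13 = 203490·2.8243e-05·0.0167185 = 0.0960838
  p_C = C(21,8)·0.86^8·0.14^13 = 203490·0.299218·7.93715e-12 = 4.83276e-07
Weight by the priors:
  π_A·p_A = 0.22 × 0.0286387 = 0.00630051
  π_B·p_B = 0.33 × 0.0960838 = 0.0317077
  π_C·p_C = 0.45 × 4.83276e-07 = 2.17474e-07
Marginal: 0.00630051 + 0.0317077 + 2.17474e-07 = 0.0380084
Responsibility of Group B: 0.0317077 / 0.0380084 ≈ 0.834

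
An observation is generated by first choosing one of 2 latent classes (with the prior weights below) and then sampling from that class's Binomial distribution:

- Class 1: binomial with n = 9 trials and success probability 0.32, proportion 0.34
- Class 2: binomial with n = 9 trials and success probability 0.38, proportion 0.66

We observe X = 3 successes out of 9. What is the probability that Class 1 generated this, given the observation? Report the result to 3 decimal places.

Apply Bayes' rule: the posterior for each component is proportional to its prior times its likelihood at x.
Component likelihoods at x = 3 successes out of 9:
  p_1 = 0.272134
  p_2 = 0.261806
Multiply by the mixture weights:
  P(Z=1)·p_1 = 0.34 × 0.272134 = 0.0925255
  P(Z=2)·p_2 = 0.66 × 0.261806 = 0.172792
Normaliser: 0.0925255 + 0.172792 = 0.265318
P(Class 1 | the observation) = 0.0925255 / 0.265318 ≈ 0.349

0.349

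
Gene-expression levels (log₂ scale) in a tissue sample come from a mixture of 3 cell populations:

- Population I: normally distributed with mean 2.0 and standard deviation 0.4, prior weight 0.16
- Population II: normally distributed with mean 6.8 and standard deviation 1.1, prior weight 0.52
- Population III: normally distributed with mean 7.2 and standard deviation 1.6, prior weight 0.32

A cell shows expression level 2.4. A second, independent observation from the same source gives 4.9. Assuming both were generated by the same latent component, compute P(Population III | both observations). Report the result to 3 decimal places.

The responsibility of component k is w_k f_k(x) divided by Σ_j w_j f_j(x).
Since both observations come from the same component, the likelihood for component k is f_k(x₁)·f_k(x₂).
  f_I = [(1/(0.4·√(2π)))·exp(−(2.4−2.0)²/(2·0.4²)) = 0.997356·exp(-0.50000) = 0.604927] × [3.84634e-12] = 2.32676e-12
  f_II = [(1/(1.1·√(2π)))·exp(−(2.4−6.8)²/(2·1.1²)) = 0.362675·exp(-8.00000) = 0.000121664] × [0.0815952] = 9.92719e-06
  f_III = [(1/(1.6·√(2π)))·exp(−(2.4−7.2)²/(2·1.6²)) = 0.249339·exp(-4.50000) = 0.00276991] × [0.0887311] = 0.000245777
Multiply by the mixture weights:
  w_I·f_I = 0.16 × 2.32676e-12 = 3.72281e-13
  w_II·f_II = 0.52 × 9.92719e-06 = 5.16214e-06
  w_III·f_III = 0.32 × 0.000245777 = 7.86485e-05
Normaliser: 3.72281e-13 + 5.16214e-06 + 7.86485e-05 = 8.38107e-05
P(Population III | data) = 7.86485e-05 / 8.38107e-05 ≈ 0.938

0.938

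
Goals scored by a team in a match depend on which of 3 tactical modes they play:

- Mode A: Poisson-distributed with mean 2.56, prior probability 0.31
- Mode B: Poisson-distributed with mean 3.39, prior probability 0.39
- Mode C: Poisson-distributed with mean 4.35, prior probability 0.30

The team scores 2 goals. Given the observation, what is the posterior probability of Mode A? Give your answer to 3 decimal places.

Posterior ∝ prior × likelihood, so P(k | x) ∝ π_k f_k(x); normalise over all components.
Component likelihoods at x = 2 goals:
  f_A = e^(−2.56)·2.56^2/2! = 0.253312
  f_B = e^(−3.39)·3.39^2/2! = 0.193692
  f_C = e^(−4.35)·4.35^2/2! = 0.122115
Weight by the priors:
  π_A·f_A = 0.31 × 0.253312 = 0.0785268
  π_B·f_B = 0.39 × 0.193692 = 0.0755398
  π_C·f_C = 0.30 × 0.122115 = 0.0366344
Marginal: 0.0785268 + 0.0755398 + 0.0366344 = 0.190701
So the posterior for Mode A is 0.0785268 / 0.190701 ≈ 0.412.

0.412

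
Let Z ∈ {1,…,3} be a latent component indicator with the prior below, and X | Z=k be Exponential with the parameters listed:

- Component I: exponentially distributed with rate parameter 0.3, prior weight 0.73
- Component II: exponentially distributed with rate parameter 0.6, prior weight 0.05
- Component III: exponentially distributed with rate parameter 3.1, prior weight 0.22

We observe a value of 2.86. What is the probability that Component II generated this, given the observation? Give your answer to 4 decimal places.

0.0548

Apply Bayes' rule: the posterior for each component is proportional to its prior times its likelihood at x.
Evaluate each component's likelihood at the observed value:
  f_I = 0.3·e^(−0.3·2.86) = 0.3·e^(−0.8580) = 0.127203
  f_II = 0.6·e^(−0.6·2.86) = 0.6·e^(−1.7160) = 0.10787
  f_III = 3.1·e^(−3.1·2.86) = 3.1·e^(−8.8660) = 0.000437428
Unnormalised posteriors:
  π_I·f_I = 0.73 × 0.127203 = 0.092858
  π_II·f_II = 0.05 × 0.10787 = 0.00539352
  π_III·f_III = 0.22 × 0.000437428 = 9.62342e-05
Evidence: 0.092858 + 0.00539352 + 9.62342e-05 = 0.0983478
Responsibility of Component II: 0.00539352 / 0.0983478 ≈ 0.0548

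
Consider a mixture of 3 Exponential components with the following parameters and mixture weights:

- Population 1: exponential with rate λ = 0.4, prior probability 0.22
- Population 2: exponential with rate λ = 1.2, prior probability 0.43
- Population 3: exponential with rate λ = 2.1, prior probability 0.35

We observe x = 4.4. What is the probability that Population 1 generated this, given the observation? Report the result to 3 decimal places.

Apply Bayes' rule: the posterior for each component is proportional to its prior times its likelihood at x.
Evaluate each component's likelihood at the observed value:
  p_1 = 0.4·e^(−0.4·4.4) = 0.4·e^(−1.7600) = 0.0688179
  p_2 = 1.2·e^(−1.2·4.4) = 1.2·e^(−5.2800) = 0.00611092
  p_3 = 2.1·e^(−2.1·4.4) = 2.1·e^(−9.2400) = 0.000203863
Weight by the priors:
  π_1·p_1 = 0.22 × 0.0688179 = 0.0151399
  π_2·p_2 = 0.43 × 0.00611092 = 0.00262769
  π_3·p_3 = 0.35 × 0.000203863 = 7.1352e-05
Denominator: 0.0151399 + 0.00262769 + 7.1352e-05 = 0.017839
P(Population 1 | the observation) = 0.0151399 / 0.017839 ≈ 0.849

0.849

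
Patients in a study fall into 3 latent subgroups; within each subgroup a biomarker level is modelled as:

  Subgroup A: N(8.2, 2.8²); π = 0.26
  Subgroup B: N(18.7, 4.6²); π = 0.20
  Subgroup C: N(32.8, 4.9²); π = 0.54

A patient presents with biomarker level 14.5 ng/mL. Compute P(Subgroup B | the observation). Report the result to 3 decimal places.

P(component k | x) = π_k·f_k(x) / marginal(x), where marginal(x) = Σ_j π_j·f_j(x).
Component likelihoods at x = 14.5 ng/mL:
  L_A = 0.0113356
  L_B = 0.0571647
  L_C = 7.62005e-05
Multiply by the mixture weights:
  π_A·L_A = 0.26 × 0.0113356 = 0.00294725
  π_B·L_B = 0.20 × 0.0571647 = 0.0114329
  π_C·L_C = 0.54 × 7.62005e-05 = 4.11483e-05
Sum: 0.00294725 + 0.0114329 + 4.11483e-05 = 0.0144213
P(Subgroup B | x) ≈ 0.793

0.793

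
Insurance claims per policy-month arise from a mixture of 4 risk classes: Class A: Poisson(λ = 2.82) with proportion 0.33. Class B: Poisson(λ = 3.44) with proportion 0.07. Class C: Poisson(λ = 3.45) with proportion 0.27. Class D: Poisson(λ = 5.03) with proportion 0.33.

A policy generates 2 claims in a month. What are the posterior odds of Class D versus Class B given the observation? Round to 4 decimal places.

2.0554

Posterior odds = (π_i f_i(x)) / (π_j f_j(x)); the normalising sum cancels.
Poisson probabilities:
  p_A = 0.237005
  p_B = 0.18972
  p_C = 0.188926
  p_D = 0.0827189
0.0272972 / 0.0132804 ≈ 2.0554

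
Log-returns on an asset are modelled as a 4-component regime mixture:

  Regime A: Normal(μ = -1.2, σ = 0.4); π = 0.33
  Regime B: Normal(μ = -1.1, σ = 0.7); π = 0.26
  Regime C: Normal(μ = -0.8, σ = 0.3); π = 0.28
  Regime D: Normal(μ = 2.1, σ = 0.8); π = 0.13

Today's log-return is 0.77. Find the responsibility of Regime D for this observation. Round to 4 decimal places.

0.7956

By Bayes' theorem, P(k | x) = P(Z=k) f_k(x) / Σ_j P(Z=j) f_j(x).
Normal densities:
  f_A = (1/(0.4·√(2π)))·exp(−(0.77−-1.2)²/(2·0.4²)) = 0.997356·exp(-12.12781) = 5.39272e-06
  f_B = (1/(0.7·√(2π)))·exp(−(0.77−-1.1)²/(2·0.7²)) = 0.569918·exp(-3.56827) = 0.0160744
  f_C = (1/(0.3·√(2π)))·exp(−(0.77−-0.8)²/(2·0.3²)) = 1.329808·exp(-13.69389) = 1.50179e-06
  f_D = (1/(0.8·√(2π)))·exp(−(0.77−2.1)²/(2·0.8²)) = 0.498678·exp(-1.38195) = 0.125212
Weight by the priors:
  P(Z=A)·f_A = 0.33 × 5.39272e-06 = 1.7796e-06
  P(Z=B)·f_B = 0.26 × 0.0160744 = 0.00417934
  P(Z=C)·f_C = 0.28 × 1.50179e-06 = 4.205e-07
  P(Z=D)·f_D = 0.13 × 0.125212 = 0.0162775
Normaliser: 1.7796e-06 + 0.00417934 + 4.205e-07 + 0.0162775 = 0.0204591
P(Regime D | 0.77) = 0.0162775 / 0.0204591 ≈ 0.7956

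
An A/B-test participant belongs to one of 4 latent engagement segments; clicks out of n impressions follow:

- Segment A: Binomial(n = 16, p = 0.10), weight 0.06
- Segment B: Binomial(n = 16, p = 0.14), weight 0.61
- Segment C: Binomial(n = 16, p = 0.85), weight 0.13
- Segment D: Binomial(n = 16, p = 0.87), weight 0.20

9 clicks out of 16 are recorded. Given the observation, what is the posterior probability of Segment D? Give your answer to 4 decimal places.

0.3908

P(component k | x) = π_k·f_k(x) / marginal(x), where marginal(x) = Σ_j π_j·f_j(x).
Component likelihoods at x = 9 clicks out of 16:
  p_A = 5.47172e-06
  p_B = 8.2237e-05
  p_C = 0.00452726
  p_D = 0.00204976
Weight by the priors:
  π_A·p_A = 0.06 × 5.47172e-06 = 3.28303e-07
  π_B·p_B = 0.61 × 8.2237e-05 = 5.01646e-05
  π_C·p_C = 0.13 × 0.00452726 = 0.000588543
  π_D·p_D = 0.20 × 0.00204976 = 0.000409952
Normaliser: 3.28303e-07 + 5.01646e-05 + 0.000588543 + 0.000409952 = 0.00104899
Responsibility of Segment D: 0.000409952 / 0.00104899 ≈ 0.3908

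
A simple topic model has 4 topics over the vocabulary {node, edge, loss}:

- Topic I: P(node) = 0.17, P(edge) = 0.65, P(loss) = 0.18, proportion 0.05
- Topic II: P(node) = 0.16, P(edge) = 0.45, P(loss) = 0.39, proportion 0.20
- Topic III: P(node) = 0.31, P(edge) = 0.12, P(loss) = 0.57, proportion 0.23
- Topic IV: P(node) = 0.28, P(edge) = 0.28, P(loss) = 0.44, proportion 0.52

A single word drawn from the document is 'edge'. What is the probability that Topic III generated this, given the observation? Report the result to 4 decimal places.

0.0933

The responsibility of component k is P(Z=k) f_k(x) divided by Σ_j P(Z=j) f_j(x).
Evaluate each component's likelihood at the observed value:
  f_I = P(edge | comp) = 0.65
  f_II = P(edge | comp) = 0.45
  f_III = P(edge | comp) = 0.12
  f_IV = P(edge | comp) = 0.28
Weight by the priors:
  P(Z=I)·f_I = 0.05 × 0.65 = 0.0325
  P(Z=II)·f_II = 0.20 × 0.45 = 0.09
  P(Z=III)·f_III = 0.23 × 0.12 = 0.0276
  P(Z=IV)·f_IV = 0.52 × 0.28 = 0.1456
Denominator: 0.0325 + 0.09 + 0.0276 + 0.1456 = 0.2957
So the posterior for Topic III is 0.0276 / 0.2957 ≈ 0.0933.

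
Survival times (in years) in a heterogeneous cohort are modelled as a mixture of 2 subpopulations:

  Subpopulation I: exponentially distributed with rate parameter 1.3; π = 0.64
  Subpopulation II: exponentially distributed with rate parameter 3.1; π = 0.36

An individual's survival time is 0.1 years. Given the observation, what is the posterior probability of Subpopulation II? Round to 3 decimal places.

Apply Bayes' rule: the posterior for each component is proportional to its prior times its likelihood at x.
Evaluate each component's likelihood at the observed value:
  f_I = 1.14152
  f_II = 2.27369
Weight by the priors:
  w_I·f_I = 0.64 × 1.14152 = 0.730575
  w_II·f_II = 0.36 × 2.27369 = 0.818527
Normaliser: 0.730575 + 0.818527 = 1.5491
P(Subpopulation II | data) ≈ 0.528

0.528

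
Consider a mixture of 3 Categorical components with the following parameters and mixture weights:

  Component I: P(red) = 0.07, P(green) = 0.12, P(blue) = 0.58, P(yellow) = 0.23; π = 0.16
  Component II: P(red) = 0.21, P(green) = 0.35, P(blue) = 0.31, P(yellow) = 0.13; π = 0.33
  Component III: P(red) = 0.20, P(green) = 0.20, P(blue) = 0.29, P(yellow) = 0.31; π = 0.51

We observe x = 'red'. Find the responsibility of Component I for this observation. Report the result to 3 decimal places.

P(component k | x) = P(Z=k)·f_k(x) / marginal(x), where marginal(x) = Σ_j P(Z=j)·f_j(x).
Component likelihoods at x = 'red':
  p_I = P(red | comp) = 0.07
  p_II = P(red | comp) = 0.21
  p_III = P(red | comp) = 0.20
Prior × likelihood for each component:
  P(Z=I)·p_I = 0.16 × 0.07 = 0.0112
  P(Z=II)·p_II = 0.33 × 0.21 = 0.0693
  P(Z=III)·p_III = 0.51 × 0.2 = 0.102
Denominator: 0.0112 + 0.0693 + 0.102 = 0.1825
Responsibility of Component I: 0.0112 / 0.1825 ≈ 0.061

0.061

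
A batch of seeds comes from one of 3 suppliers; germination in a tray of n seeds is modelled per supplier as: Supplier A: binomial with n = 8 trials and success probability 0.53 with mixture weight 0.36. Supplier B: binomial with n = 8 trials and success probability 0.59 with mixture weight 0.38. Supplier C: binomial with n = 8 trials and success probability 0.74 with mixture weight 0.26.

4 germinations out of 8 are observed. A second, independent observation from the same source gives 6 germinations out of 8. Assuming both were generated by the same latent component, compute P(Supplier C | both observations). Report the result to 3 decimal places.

0.198

Apply Bayes' rule: the posterior for each component is proportional to its prior times its likelihood at x.
Since both observations come from the same component, the likelihood for component k is f_k(x₁)·f_k(x₂).
  p_A = [C(8,4)·0.53^4·0.47^4 = 70·0.0789048·0.0487968 = 0.269521] × [0.137091] = 0.0369489
  p_B = [C(8,4)·0.59^4·0.41^4 = 70·0.121174·0.0282576 = 0.239685] × [0.198535] = 0.047586
  p_C = [C(8,4)·0.74^4·0.26^4 = 70·0.299866·0.00456976 = 0.095922] × [0.31081] = 0.0298135
Weight by the priors:
  w_A·p_A = 0.36 × 0.0369489 = 0.0133016
  w_B·p_B = 0.38 × 0.047586 = 0.0180827
  w_C·p_C = 0.26 × 0.0298135 = 0.00775152
Normaliser: 0.0133016 + 0.0180827 + 0.00775152 = 0.0391358
Responsibility of Supplier C: 0.00775152 / 0.0391358 ≈ 0.198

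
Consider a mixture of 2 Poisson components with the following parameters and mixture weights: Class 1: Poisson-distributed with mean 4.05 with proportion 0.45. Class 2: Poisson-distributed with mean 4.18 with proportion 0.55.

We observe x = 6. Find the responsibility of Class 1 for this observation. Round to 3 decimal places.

The responsibility of component k is π_k f_k(x) divided by Σ_j π_j f_j(x).
Poisson probabilities:
  f_1 = 0.106784
  f_2 = 0.113338
Multiply by the mixture weights:
  π_1·f_1 = 0.45 × 0.106784 = 0.0480527
  π_2·f_2 = 0.55 × 0.113338 = 0.0623357
Sum: 0.0480527 + 0.0623357 = 0.110388
So the posterior for Class 1 is 0.0480527 / 0.110388 ≈ 0.435.

0.435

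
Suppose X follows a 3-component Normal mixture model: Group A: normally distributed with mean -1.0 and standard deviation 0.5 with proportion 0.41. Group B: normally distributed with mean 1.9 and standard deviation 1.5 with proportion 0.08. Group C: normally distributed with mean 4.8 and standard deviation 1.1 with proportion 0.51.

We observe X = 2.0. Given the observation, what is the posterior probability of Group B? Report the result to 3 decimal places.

0.746

By Bayes' theorem, P(k | x) = w_k f_k(x) / Σ_j w_j f_j(x).
Evaluate each component's likelihood at the observed value:
  L_A = (1/(0.5·√(2π)))·exp(−(2.0−-1.0)²/(2·0.5²)) = 0.797885·exp(-18.00000) = 1.21518e-08
  L_B = (1/(1.5·√(2π)))·exp(−(2.0−1.9)²/(2·1.5²)) = 0.265962·exp(-0.00222) = 0.265371
  L_C = (1/(1.1·√(2π)))·exp(−(2.0−4.8)²/(2·1.1²)) = 0.362675·exp(-3.23967) = 0.0142085
Prior × likelihood for each component:
  w_A·L_A = 0.41 × 1.21518e-08 = 4.98222e-09
  w_B·L_B = 0.08 × 0.265371 = 0.0212297
  w_C·L_C = 0.51 × 0.0142085 = 0.00724631
Denominator: 4.98222e-09 + 0.0212297 + 0.00724631 = 0.028476
P(Group B | 2.0) ≈ 0.746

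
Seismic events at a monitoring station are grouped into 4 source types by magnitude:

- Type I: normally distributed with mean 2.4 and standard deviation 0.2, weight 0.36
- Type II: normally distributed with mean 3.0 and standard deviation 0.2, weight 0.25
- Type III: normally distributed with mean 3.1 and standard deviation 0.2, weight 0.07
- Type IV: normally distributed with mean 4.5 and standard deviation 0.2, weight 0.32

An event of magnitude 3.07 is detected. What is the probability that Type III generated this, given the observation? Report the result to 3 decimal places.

0.226

The responsibility of component k is w_k f_k(x) divided by Σ_j w_j f_j(x).
Normal densities:
  L_I = 0.00729365
  L_II = 1.8762
  L_III = 1.9724
  L_IV = 1.58041e-11
Prior × likelihood for each component:
  w_I·L_I = 0.36 × 0.00729365 = 0.00262572
  w_II·L_II = 0.25 × 1.8762 = 0.46905
  w_III·L_III = 0.07 × 1.9724 = 0.138068
  w_IV·L_IV = 0.32 × 1.58041e-11 = 5.05732e-12
Normaliser: 0.00262572 + 0.46905 + 0.138068 + 5.05732e-12 = 0.609744
P(Type III | 3.07) ≈ 0.226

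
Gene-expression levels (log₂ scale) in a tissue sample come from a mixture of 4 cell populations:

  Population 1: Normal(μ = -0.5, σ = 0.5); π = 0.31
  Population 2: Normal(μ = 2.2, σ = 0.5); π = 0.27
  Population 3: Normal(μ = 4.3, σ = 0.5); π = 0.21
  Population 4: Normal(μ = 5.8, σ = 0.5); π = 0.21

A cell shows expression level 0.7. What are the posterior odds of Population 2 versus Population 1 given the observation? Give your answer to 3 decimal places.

0.172

Since P(k|x) ∝ π_k f_k(x), the posterior odds are π_i f_i(x) / (π_j f_j(x)).
Evaluate each component's likelihood at the observed value:
  p_1 = 0.0447891
  p_2 = 0.0088637
  p_3 = 4.41598e-12
  p_4 = 2.04146e-23
Posterior odds = (π_2·p_2) / (π_1·p_1) = (0.27·0.0088637) / (0.31·0.0447891) = 0.0023932 / 0.0138846 ≈ 0.172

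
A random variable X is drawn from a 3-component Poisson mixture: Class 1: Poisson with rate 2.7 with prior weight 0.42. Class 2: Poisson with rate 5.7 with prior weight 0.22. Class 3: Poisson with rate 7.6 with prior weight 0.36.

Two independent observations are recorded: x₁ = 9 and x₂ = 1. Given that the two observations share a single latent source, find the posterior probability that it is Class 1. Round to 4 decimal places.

0.2098

P(component k | x) = P(Z=k)·f_k(x) / marginal(x), where marginal(x) = Σ_j P(Z=j)·f_j(x).
Since both observations come from the same component, the likelihood for component k is f_k(x₁)·f_k(x₂).
  p_1 = [0.00141226] × [0.181455] = 0.000256262
  p_2 = [0.0585642] × [0.019072] = 0.00111694
  p_3 = [0.11666] × [0.00380343] = 0.000443707
Weight by the priors:
  P(Z=1)·p_1 = 0.42 × 0.000256262 = 0.00010763
  P(Z=2)·p_2 = 0.22 × 0.00111694 = 0.000245726
  P(Z=3)·p_3 = 0.36 × 0.000443707 = 0.000159735
Marginal: 0.00010763 + 0.000245726 + 0.000159735 = 0.000513091
P(Class 1 | x₁, x₂) = 0.00010763 / 0.000513091 ≈ 0.2098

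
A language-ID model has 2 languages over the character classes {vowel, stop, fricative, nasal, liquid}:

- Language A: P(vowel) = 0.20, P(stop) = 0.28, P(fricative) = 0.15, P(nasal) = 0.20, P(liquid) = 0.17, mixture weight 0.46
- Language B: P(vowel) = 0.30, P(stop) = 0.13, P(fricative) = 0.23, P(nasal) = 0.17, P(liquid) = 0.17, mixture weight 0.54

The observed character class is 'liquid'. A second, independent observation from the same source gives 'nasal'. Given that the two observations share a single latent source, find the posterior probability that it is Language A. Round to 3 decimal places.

P(component k | x) = π_k·f_k(x) / marginal(x), where marginal(x) = Σ_j π_j·f_j(x).
Since both observations come from the same component, the likelihood for component k is f_k(x₁)·f_k(x₂).
  L_A = [0.17] × [0.2] = 0.034
  L_B = [0.17] × [0.17] = 0.0289
Prior × likelihood for each component:
  π_A·L_A = 0.46 × 0.034 = 0.01564
  π_B·L_B = 0.54 × 0.0289 = 0.015606
Denominator: 0.01564 + 0.015606 = 0.031246
P(Language A | x) = 0.01564 / 0.031246 ≈ 0.501

0.501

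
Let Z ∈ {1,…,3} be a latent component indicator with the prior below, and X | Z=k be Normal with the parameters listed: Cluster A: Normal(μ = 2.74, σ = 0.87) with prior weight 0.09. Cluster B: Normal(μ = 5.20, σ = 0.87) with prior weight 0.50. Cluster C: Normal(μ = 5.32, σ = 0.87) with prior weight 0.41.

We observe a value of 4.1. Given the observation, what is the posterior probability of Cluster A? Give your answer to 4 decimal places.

The responsibility of component k is π_k f_k(x) divided by Σ_j π_j f_j(x).
Evaluate each component's likelihood at the observed value:
  p_A = (1/(0.87·√(2π)))·exp(−(4.1−2.74)²/(2·0.87²)) = 0.458554·exp(-1.22183) = 0.135132
  p_B = (1/(0.87·√(2π)))·exp(−(4.1−5.20)²/(2·0.87²)) = 0.458554·exp(-0.79931) = 0.206183
  p_C = (1/(0.87·√(2π)))·exp(−(4.1−5.32)²/(2·0.87²)) = 0.458554·exp(-0.98322) = 0.171547
Unnormalised posteriors:
  π_A·p_A = 0.09 × 0.135132 = 0.0121619
  π_B·p_B = 0.50 × 0.206183 = 0.103092
  π_C·p_C = 0.41 × 0.171547 = 0.0703343
Marginal: 0.0121619 + 0.103092 + 0.0703343 = 0.185588
So the posterior for Cluster A is 0.0121619 / 0.185588 ≈ 0.0655.

0.0655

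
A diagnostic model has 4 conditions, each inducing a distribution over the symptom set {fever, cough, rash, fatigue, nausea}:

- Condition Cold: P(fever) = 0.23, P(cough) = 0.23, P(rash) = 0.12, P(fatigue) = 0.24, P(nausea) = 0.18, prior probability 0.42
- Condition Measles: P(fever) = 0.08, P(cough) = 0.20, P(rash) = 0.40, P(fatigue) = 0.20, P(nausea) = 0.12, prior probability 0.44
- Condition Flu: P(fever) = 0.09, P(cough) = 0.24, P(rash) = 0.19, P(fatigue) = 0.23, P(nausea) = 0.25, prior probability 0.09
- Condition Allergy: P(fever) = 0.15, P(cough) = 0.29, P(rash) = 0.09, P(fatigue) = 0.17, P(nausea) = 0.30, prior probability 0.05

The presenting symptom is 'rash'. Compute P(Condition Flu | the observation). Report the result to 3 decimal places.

0.069

By Bayes' theorem, P(k | x) = π_k f_k(x) / Σ_j π_j f_j(x).
Component likelihoods at x = 'rash':
  L_Cold = P(rash | comp) = 0.12
  L_Measles = P(rash | comp) = 0.40
  L_Flu = P(rash | comp) = 0.19
  L_Allergy = P(rash | comp) = 0.09
Multiply by the mixture weights:
  π_Cold·L_Cold = 0.42 × 0.12 = 0.0504
  π_Measles·L_Measles = 0.44 × 0.4 = 0.176
  π_Flu·L_Flu = 0.09 × 0.19 = 0.0171
  π_Allergy·L_Allergy = 0.05 × 0.09 = 0.0045
Evidence: 0.0504 + 0.176 + 0.0171 + 0.0045 = 0.248
P(Condition Flu | data) = 0.0171 / 0.248 ≈ 0.069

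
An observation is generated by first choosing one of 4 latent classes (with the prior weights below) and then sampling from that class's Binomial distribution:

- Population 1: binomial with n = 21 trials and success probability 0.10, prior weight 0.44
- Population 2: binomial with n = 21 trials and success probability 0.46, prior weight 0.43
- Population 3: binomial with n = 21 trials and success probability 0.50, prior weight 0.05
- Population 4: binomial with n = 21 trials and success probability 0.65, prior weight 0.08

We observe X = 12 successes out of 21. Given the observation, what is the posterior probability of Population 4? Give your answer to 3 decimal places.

Posterior ∝ prior × likelihood, so P(k | x) ∝ w_k f_k(x); normalise over all components.
Binomial probabilities:
  f_1 = C(21,12)·0.10^12·0.90^9 = 293930·1e-12·0.38742 = 1.13875e-07
  f_2 = C(21,12)·0.46^12·0.54^9 = 293930·8.97623e-05·0.00390431 = 0.103011
  f_3 = C(21,12)·0.50^12·0.50^9 = 293930·0.000244141·0.00195312 = 0.140157
  f_4 = C(21,12)·0.65^12·0.35^9 = 293930·0.00568801·7.88156e-05 = 0.13177
Unnormalised posteriors:
  w_1·f_1 = 0.44 × 1.13875e-07 = 5.01048e-08
  w_2·f_2 = 0.43 × 0.103011 = 0.0442945
  w_3·f_3 = 0.05 × 0.140157 = 0.00700784
  w_4·f_4 = 0.08 × 0.13177 = 0.0105416
Marginal: 5.01048e-08 + 0.0442945 + 0.00700784 + 0.0105416 = 0.061844
Responsibility of Population 4: 0.0105416 / 0.061844 ≈ 0.170

0.170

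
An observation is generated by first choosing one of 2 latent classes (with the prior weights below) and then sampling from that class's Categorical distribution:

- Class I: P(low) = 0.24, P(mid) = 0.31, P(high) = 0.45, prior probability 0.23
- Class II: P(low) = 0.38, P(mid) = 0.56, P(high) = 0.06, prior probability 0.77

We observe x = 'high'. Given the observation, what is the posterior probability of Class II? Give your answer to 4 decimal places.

P(component k | x) = P(Z=k)·f_k(x) / marginal(x), where marginal(x) = Σ_j P(Z=j)·f_j(x).
Categorical probabilities:
  p_I = 0.45
  p_II = 0.06
Weight by the priors:
  P(Z=I)·p_I = 0.23 × 0.45 = 0.1035
  P(Z=II)·p_II = 0.77 × 0.06 = 0.0462
Denominator: 0.1035 + 0.0462 = 0.1497
P(Class II | 'high') = 0.0462 / 0.1497 ≈ 0.3086

0.3086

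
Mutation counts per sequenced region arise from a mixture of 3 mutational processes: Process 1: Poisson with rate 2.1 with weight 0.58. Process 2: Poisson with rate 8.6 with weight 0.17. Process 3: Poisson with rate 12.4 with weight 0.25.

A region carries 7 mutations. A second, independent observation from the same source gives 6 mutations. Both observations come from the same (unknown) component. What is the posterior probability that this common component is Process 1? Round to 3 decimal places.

By Bayes' theorem, P(k | x) = π_k f_k(x) / Σ_j π_j f_j(x).
Since both observations come from the same component, the likelihood for component k is f_k(x₁)·f_k(x₂).
  p_1 = [0.00437609] × [0.014587] = 6.38338e-05
  p_2 = [0.127094] × [0.103449] = 0.0131478
  p_3 = [0.0368358] × [0.0207944] = 0.000765977
Multiply by the mixture weights:
  π_1·p_1 = 0.58 × 6.38338e-05 = 3.70236e-05
  π_2·p_2 = 0.17 × 0.0131478 = 0.00223512
  π_3·p_3 = 0.25 × 0.000765977 = 0.000191494
Evidence: 3.70236e-05 + 0.00223512 + 0.000191494 = 0.00246364
P(Process 1 | x₁,x₂) ≈ 0.015

0.015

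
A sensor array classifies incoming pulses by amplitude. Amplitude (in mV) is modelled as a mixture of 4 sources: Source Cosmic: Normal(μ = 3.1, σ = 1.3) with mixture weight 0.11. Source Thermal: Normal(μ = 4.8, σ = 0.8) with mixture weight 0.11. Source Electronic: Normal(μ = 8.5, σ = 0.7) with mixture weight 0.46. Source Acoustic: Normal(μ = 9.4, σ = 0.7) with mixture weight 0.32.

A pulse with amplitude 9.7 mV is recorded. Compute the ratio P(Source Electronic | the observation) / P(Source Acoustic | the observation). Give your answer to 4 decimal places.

0.3625

Since P(k|x) ∝ w_k f_k(x), the posterior odds are w_i f_i(x) / (w_j f_j(x)).
Component likelihoods at x = 9.7 mV:
  f_Cosmic = 7.76184e-07
  f_Thermal = 3.55964e-09
  f_Electronic = 0.131119
  f_Acoustic = 0.51991
Odds = (0.46/0.32) × (0.131119/0.51991) = 1.4375 × 0.252195 ≈ 0.3625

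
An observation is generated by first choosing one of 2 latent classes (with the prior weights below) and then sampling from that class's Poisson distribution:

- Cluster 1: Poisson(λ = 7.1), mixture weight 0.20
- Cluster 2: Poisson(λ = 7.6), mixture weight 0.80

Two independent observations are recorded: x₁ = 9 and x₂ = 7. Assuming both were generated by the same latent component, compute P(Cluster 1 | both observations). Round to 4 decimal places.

The responsibility of component k is π_k f_k(x) divided by Σ_j π_j f_j(x).
Since both observations come from the same component, the likelihood for component k is f_k(x₁)·f_k(x₂).
  L_1 = [e^(−7.1)·7.1^9/9! = 0.104249] × [0.148897] = 0.0155224
  L_2 = [e^(−7.6)·7.6^9/9! = 0.11666] × [0.145421] = 0.0169648
Multiply by the mixture weights:
  π_1·L_1 = 0.20 × 0.0155224 = 0.00310448
  π_2·L_2 = 0.80 × 0.0169648 = 0.0135718
Normaliser: 0.00310448 + 0.0135718 = 0.0166763
P(Cluster 1 | data) = 0.00310448 / 0.0166763 ≈ 0.1862

0.1862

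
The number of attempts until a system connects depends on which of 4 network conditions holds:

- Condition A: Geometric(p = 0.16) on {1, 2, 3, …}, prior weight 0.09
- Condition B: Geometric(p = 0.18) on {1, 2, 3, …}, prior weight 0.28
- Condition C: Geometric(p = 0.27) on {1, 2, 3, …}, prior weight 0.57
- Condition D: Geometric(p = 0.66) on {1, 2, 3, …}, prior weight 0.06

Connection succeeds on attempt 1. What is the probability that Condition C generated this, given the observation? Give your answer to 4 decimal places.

0.5958

By Bayes' theorem, P(k | x) = π_k f_k(x) / Σ_j π_j f_j(x).
Evaluate each component's likelihood at the observed value:
  f_A = 0.16·(1−0.16)^0 = 0.16·1 = 0.16
  f_B = 0.18·(1−0.18)^0 = 0.18·1 = 0.18
  f_C = 0.27·(1−0.27)^0 = 0.27·1 = 0.27
  f_D = 0.66·(1−0.66)^0 = 0.66·1 = 0.66
Multiply by the mixture weights:
  π_A·f_A = 0.09 × 0.16 = 0.0144
  π_B·f_B = 0.28 × 0.18 = 0.0504
  π_C·f_C = 0.57 × 0.27 = 0.1539
  π_D·f_D = 0.06 × 0.66 = 0.0396
Sum: 0.0144 + 0.0504 + 0.1539 + 0.0396 = 0.2583
Responsibility of Condition C: 0.1539 / 0.2583 ≈ 0.5958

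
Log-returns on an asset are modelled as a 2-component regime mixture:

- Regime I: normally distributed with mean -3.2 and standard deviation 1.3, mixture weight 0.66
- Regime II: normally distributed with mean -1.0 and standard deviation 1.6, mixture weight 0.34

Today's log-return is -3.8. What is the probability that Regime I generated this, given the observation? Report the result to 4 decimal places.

0.9085

The responsibility of component k is π_k f_k(x) divided by Σ_j π_j f_j(x).
Component likelihoods at x = -3.8:
  p_I = (1/(1.3·√(2π)))·exp(−(-3.8−-3.2)²/(2·1.3²)) = 0.306879·exp(-0.10651) = 0.275874
  p_II = (1/(1.6·√(2π)))·exp(−(-3.8−-1.0)²/(2·1.6²)) = 0.249339·exp(-1.53125) = 0.0539233
Unnormalised posteriors:
  π_I·p_I = 0.66 × 0.275874 = 0.182077
  π_II·p_II = 0.34 × 0.0539233 = 0.0183339
Marginal: 0.182077 + 0.0183339 = 0.200411
So the posterior for Regime I is 0.182077 / 0.200411 ≈ 0.9085.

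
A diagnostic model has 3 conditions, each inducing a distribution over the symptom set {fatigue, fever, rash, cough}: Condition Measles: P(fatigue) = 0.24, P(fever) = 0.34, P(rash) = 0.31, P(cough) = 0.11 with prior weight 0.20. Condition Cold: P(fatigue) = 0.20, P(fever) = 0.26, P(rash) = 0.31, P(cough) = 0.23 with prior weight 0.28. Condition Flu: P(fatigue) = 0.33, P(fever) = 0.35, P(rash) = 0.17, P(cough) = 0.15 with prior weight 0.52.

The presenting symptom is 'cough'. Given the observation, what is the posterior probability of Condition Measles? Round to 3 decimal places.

P(component k | x) = P(Z=k)·f_k(x) / marginal(x), where marginal(x) = Σ_j P(Z=j)·f_j(x).
Categorical probabilities:
  f_Measles = 0.11
  f_Cold = 0.23
  f_Flu = 0.15
Multiply by the mixture weights:
  P(Z=Measles)·f_Measles = 0.20 × 0.11 = 0.022
  P(Z=Cold)·f_Cold = 0.28 × 0.23 = 0.0644
  P(Z=Flu)·f_Flu = 0.52 × 0.15 = 0.078
Normaliser: 0.022 + 0.0644 + 0.078 = 0.1644
P(Condition Measles | the observation) = 0.022 / 0.1644 ≈ 0.134

0.134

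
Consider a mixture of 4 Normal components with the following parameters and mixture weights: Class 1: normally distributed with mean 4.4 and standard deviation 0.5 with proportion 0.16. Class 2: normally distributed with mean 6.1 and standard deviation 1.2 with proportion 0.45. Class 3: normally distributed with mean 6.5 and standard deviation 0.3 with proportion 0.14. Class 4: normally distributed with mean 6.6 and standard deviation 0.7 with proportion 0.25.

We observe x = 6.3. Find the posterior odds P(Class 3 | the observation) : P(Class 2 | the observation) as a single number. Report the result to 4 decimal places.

The posterior odds equal the prior odds times the likelihood ratio: (w_i/w_j)·(f_i(x)/f_j(x)).
Component likelihoods at x = 6.3:
  p_1 = (1/(0.5·√(2π)))·exp(−(6.3−4.4)²/(2·0.5²)) = 0.797885·exp(-7.22000) = 0.000583894
  p_2 = (1/(1.2·√(2π)))·exp(−(6.3−6.1)²/(2·1.2²)) = 0.332452·exp(-0.01389) = 0.327866
  p_3 = (1/(0.3·√(2π)))·exp(−(6.3−6.5)²/(2·0.3²)) = 1.329808·exp(-0.22222) = 1.06483
  p_4 = (1/(0.7·√(2π)))·exp(−(6.3−6.6)²/(2·0.7²)) = 0.569918·exp(-0.09184) = 0.51991
Posterior odds = (w_3·p_3) / (w_2·p_2) = (0.14·1.06483) / (0.45·0.327866) = 0.149076 / 0.14754 ≈ 1.0104

1.0104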